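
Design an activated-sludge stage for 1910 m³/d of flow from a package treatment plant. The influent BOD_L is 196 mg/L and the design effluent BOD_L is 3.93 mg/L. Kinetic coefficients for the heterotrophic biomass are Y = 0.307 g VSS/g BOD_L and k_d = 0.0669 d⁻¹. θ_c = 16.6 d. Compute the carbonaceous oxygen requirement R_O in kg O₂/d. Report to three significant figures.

Correct the yield for decay: Y_obs = Y/(1 + k_d θ_c) = 0.307 / (1 + 0.0669 × 16.6) = 0.307 / 2.111 = 0.1455.
ΔS = 196 − 3.93 = 192.1 mg/L, so the substrate removal rate is 1910 × 192.1/1000 = 366.9 kg BOD_L/d.
P_X = Y_obs·Q·(S₀ − S) = 0.1455 × 366.9 = 53.36 kg VSS/d.
Carbonaceous O₂ demand = substrate oxidised − cell-mass equivalent = 366.9 − 1.42 × 53.36 = 291.1 kg O₂/d.

R_O ≈ 291 kg O₂/d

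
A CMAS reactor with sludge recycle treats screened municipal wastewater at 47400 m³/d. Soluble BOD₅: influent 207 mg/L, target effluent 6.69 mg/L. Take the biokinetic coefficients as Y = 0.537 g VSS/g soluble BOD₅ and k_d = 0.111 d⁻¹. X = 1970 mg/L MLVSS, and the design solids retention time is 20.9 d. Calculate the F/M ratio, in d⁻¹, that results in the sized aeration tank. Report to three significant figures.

From the SRT design equation V = Y Q (S₀−S) θ_c / [X (1 + k_d θ_c)] = 0.537 × 47400 × (207 − 6.69) × 20.9 / [1970 × (1 + 0.111 × 20.9)] = 1.07×10^8 / 6540 = 16293 m³.
Food-to-microorganism ratio F/M = Q S₀ / (V X) = 47400 × 207 / (16293 × 1970) = 0.3057 d⁻¹.

F/M ≈ 0.306 d⁻¹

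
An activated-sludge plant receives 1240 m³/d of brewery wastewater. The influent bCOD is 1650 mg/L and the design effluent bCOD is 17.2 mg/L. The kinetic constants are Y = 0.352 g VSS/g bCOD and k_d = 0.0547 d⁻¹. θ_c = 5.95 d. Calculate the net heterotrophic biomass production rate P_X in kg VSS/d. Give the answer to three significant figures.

The observed yield is Y_obs = Y/(1 + k_d·θ_c) = 0.352 / (1 + 0.0547 × 5.95) = 0.352 / 1.325 = 0.2656 g VSS per g bCOD removed.
Q·(S₀ − S) = 1240 × (1650 − 17.2) × 10⁻³ = 2025 kg/d removed.
P_X = Y_obs · Q(S₀ − S) = 0.2656 × 2025 = 537.7 kg VSS/d.

P_X ≈ 538 kg VSS/d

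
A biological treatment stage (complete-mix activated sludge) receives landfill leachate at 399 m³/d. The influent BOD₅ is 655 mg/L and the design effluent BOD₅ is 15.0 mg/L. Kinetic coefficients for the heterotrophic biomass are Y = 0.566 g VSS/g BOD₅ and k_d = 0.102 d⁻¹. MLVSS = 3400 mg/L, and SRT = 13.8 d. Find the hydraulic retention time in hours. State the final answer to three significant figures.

τ ≈ 14.7 h

Rearranging the biomass balance for a CMAS with decay, V = Y·Q·ΔS·θ_c / [X·(1+k_d θ_c)] = 0.566 × 399 × (655 − 15.0) × 13.8 / [3400 × (1 + 0.102 × 13.8)] = 1.99×10^6 / 8186 = 243.7 m³.
τ = V/Q = 243.7/399 = 0.6107 d, or 14.66 h.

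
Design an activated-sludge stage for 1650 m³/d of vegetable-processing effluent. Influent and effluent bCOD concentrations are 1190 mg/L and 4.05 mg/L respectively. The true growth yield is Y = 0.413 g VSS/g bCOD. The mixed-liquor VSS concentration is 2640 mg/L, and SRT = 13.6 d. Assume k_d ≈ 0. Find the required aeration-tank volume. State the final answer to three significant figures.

With k_d = 0 the design equation reduces to V = Y Q (S₀−S) θ_c / X = 0.413 × 1650 × (1190 − 4.05) × 13.6 / 2640 = 4163 m³.

V ≈ 4160 m³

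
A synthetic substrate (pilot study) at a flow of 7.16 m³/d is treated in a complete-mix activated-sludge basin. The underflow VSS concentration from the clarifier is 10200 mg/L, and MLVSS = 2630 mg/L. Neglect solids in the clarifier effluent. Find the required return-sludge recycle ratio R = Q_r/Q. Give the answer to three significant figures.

R ≈ 0.347

R = Q_r/Q = X/(X_r − X) = 2630 / (10200 − 2630) = 0.3474.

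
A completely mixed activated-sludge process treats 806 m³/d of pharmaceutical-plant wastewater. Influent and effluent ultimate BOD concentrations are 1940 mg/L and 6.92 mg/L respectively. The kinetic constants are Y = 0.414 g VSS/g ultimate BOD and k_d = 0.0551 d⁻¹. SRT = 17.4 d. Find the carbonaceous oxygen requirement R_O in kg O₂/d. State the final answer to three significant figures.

R_O ≈ 1090 kg O₂/d

Y_obs = Y / (1 + k_d θ_c) = 0.414 / (1 + 0.0551 × 17.4) = 0.414 / 1.959 = 0.2114.
Q·(S₀ − S) = 806 × (1940 − 6.92) × 10⁻³ = 1558 kg/d removed.
P_X = Y_obs·Q·(S₀ − S) = 0.2114 × 1558 = 329.3 kg VSS/d.
Carbonaceous O₂ demand = substrate oxidised − cell-mass equivalent = 1558 − 1.42 × 329.3 = 1090 kg O₂/d.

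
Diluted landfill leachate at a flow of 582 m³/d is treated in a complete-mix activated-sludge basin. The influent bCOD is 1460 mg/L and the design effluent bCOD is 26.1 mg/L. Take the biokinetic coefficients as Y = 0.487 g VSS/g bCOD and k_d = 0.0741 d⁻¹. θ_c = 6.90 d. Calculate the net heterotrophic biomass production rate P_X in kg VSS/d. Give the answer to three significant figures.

Observed yield with endogenous decay: Y_obs = Y / (1 + k_d·θ_c) = 0.487 / (1 + 0.0741 × 6.90) = 0.487 / 1.511 = 0.3222 g VSS/g bCOD.
Mass of bCOD removed per day: Q(S₀ − S) = 582 × 1434 g/m³ = 834.5 kg/d.
So the net sludge growth is P_X = 0.3222 × 834.5 = 268.9 kg VSS/d.

P_X ≈ 269 kg VSS/d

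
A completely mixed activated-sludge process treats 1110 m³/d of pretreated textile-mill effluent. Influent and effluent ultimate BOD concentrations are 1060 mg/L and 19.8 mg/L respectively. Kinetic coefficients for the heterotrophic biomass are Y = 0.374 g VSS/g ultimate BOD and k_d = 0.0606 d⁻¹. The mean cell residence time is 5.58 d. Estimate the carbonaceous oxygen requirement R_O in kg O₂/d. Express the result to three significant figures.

R_O ≈ 696 kg O₂/d

Y_obs = Y / (1 + k_d θ_c) = 0.374 / (1 + 0.0606 × 5.58) = 0.374 / 1.338 = 0.2795.
ΔS = 1060 − 19.8 = 1040 mg/L, so the substrate removal rate is 1110 × 1040/1000 = 1155 kg ultimate BOD/d.
P_X = Y_obs·Q·(S₀ − S) = 0.2795 × 1155 = 322.7 kg VSS/d.
Carbonaceous O₂ demand = substrate oxidised − cell-mass equivalent = 1155 − 1.42 × 322.7 = 696.4 kg O₂/d.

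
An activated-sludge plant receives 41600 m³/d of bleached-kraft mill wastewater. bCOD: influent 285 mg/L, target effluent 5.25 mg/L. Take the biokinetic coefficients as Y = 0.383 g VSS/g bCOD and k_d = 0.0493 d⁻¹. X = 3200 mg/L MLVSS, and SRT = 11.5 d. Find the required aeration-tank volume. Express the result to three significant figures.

V ≈ 10200 m³

From the SRT design equation V = Y Q (S₀−S) θ_c / [X (1 + k_d θ_c)] = 0.383 × 41600 × (285 − 5.25) × 11.5 / [3200 × (1 + 0.0493 × 11.5)] = 5.13×10^7 / 5014 = 10222 m³.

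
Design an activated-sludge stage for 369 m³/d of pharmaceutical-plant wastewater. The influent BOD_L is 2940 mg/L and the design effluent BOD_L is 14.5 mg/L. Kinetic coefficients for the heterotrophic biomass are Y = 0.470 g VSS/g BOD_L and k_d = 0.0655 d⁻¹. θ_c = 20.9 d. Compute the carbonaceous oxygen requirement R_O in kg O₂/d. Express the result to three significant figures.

Correct the yield for decay: Y_obs = Y/(1 + k_d θ_c) = 0.470 / (1 + 0.0655 × 20.9) = 0.470 / 2.369 = 0.1984.
Q·(S₀ − S) = 369 × (2940 − 14.5) × 10⁻³ = 1080 kg/d removed.
Net sludge production P_X = 0.1984 × 1080 = 214.2 kg VSS/d.
Carbonaceous O₂ demand = substrate oxidised − cell-mass equivalent = 1080 − 1.42 × 214.2 = 775.4 kg O₂/d.

R_O ≈ 775 kg O₂/d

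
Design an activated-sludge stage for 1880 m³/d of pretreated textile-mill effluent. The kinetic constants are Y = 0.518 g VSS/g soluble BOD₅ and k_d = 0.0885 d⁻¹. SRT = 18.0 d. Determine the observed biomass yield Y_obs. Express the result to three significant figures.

Y_obs ≈ 0.200 g VSS/g soluble BOD₅

Correct the yield for decay: Y_obs = Y/(1 + k_d θ_c) = 0.518 / (1 + 0.0885 × 18.0) = 0.518 / 2.593 = 0.1998.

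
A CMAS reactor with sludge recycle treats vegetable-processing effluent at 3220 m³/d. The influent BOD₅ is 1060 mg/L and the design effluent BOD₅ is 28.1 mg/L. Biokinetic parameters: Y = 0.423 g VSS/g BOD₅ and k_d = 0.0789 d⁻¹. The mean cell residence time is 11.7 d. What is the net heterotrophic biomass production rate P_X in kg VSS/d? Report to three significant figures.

The observed yield is Y_obs = Y/(1 + k_d·θ_c) = 0.423 / (1 + 0.0789 × 11.7) = 0.423 / 1.923 = 0.2200 g VSS per g BOD₅ removed.
Substrate removed = Q·(S₀ − S) = 3220 m³/d × (1060 − 28.1) g/m³ = 3.32×10^6 g/d = 3323 kg/d.
P_X = Y_obs · Q(S₀ − S) = 0.2200 × 3323 = 730.8 kg VSS/d.

P_X ≈ 731 kg VSS/d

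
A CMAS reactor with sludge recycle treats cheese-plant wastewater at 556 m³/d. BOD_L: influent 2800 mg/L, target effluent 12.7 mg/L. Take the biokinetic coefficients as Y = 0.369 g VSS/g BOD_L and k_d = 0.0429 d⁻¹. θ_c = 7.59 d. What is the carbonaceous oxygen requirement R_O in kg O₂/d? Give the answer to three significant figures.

R_O ≈ 937 kg O₂/d

The observed yield is Y_obs = Y/(1 + k_d·θ_c) = 0.369 / (1 + 0.0429 × 7.59) = 0.369 / 1.326 = 0.2784 g VSS per g BOD_L removed.
Substrate removed = Q·(S₀ − S) = 556 m³/d × (2800 − 12.7) g/m³ = 1.55×10^6 g/d = 1550 kg/d.
Biomass synthesised: P_X = Y_obs × 1550 = 431.4 kg VSS/d.
R_O = Q·(S₀ − S) − 1.42·P_X = 1550 − 1.42 × 431.4 = 937.2 kg O₂/d.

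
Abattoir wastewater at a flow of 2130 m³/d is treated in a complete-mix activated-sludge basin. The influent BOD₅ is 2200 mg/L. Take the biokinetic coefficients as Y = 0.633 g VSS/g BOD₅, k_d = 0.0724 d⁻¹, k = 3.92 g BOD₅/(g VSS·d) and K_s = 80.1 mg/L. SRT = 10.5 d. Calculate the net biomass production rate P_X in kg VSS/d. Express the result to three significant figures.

P_X ≈ 1680 kg VSS/d

For a completely mixed reactor with recycle the Lawrence–McCarty relation gives S = K_s·(1 + k_d·θ_c) / [θ_c·(Y·k − k_d) − 1] = 80.1 × (1 + 0.0724 × 10.5) / [10.5 × (0.633 × 3.92 − 0.0724) − 1] = 141.0 / 24.29 = 5.804 mg/L.
Observed yield with endogenous decay: Y_obs = Y / (1 + k_d·θ_c) = 0.633 / (1 + 0.0724 × 10.5) = 0.633 / 1.760 = 0.3596 g VSS/g BOD₅.
Substrate removed = Q·(S₀ − S) = 2130 m³/d × (2200 − 5.80) g/m³ = 4.67×10^6 g/d = 4674 kg/d.
Net biomass production P_X = Y_obs × Q·(S₀ − S) = 0.3596 × 4674 = 1681 kg VSS/d.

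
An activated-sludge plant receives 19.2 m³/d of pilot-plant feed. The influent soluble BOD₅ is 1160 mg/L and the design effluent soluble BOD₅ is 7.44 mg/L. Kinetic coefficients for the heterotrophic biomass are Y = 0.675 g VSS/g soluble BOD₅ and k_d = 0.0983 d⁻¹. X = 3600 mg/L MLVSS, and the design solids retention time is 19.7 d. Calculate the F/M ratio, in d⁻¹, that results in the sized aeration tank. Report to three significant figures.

Steady-state biomass mass balance: V·X·(1 + k_d·θ_c) = Y·Q·(S₀ − S)·θ_c, so V = 0.675 × 19.2 × (1160 − 7.44) × 19.7 / [3600 × (1 + 0.0983 × 19.7)] = 2.94×10^5 / 10571 = 27.84 m³.
Food-to-microorganism ratio F/M = Q S₀ / (V X) = 19.2 × 1160 / (27.84 × 3600) = 0.2223 d⁻¹.

F/M ≈ 0.222 d⁻¹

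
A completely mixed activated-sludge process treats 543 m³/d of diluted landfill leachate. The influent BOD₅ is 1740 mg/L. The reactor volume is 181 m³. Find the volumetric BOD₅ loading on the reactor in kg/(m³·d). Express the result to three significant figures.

Volumetric loading L_v = Q·S₀ / V = 543 × 1740 g/m³ / 181.0 m³ = 5220 g/(m³·d) = 5.220 kg BOD₅/(m³·d).

L_v ≈ 5.22 kg BOD₅/(m³·d)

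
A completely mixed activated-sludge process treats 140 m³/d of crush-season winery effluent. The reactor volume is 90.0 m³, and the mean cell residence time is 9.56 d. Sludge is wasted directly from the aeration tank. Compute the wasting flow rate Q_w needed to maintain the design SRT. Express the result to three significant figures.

Q_w ≈ 9.41 m³/d

Wasting from the aeration tank: Q_w = V / θ_c = 90.00 / 9.56 = 9.414 m³/d.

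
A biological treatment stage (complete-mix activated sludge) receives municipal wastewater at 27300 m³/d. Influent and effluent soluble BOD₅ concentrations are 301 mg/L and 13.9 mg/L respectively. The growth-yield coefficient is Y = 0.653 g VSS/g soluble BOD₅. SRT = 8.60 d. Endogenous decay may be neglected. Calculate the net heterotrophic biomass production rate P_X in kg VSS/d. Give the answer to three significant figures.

P_X ≈ 5120 kg VSS/d

With endogenous decay neglected, the observed yield equals the true yield: Y_obs = Y = 0.653 g VSS/g soluble BOD₅.
Q·(S₀ − S) = 27300 × (301 − 13.9) × 10⁻³ = 7838 kg/d removed.
Net biomass production P_X = Y_obs × Q·(S₀ − S) = 0.6530 × 7838 = 5118 kg VSS/d.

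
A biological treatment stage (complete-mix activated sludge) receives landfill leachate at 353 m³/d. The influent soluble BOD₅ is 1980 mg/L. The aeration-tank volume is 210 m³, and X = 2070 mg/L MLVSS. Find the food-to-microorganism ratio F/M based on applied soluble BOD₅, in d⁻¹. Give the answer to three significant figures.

F/M ≈ 1.61 d⁻¹

F/M = applied load / biomass = Q·S₀/(V·X) = 353 × 1980 / (210.0 × 2070) = 1.608 d⁻¹.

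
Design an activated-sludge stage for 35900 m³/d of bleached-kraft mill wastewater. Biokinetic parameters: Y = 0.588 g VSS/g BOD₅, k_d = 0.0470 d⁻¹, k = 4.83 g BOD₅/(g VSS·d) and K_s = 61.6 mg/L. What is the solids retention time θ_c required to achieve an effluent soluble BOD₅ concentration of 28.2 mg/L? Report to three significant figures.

θ_c ≈ 1.18 d

From 1/θ_c = Y·k·S/(K_s + S) − k_d: Y·k·S/(K_s+S) = 0.588 × 4.83 × 28.2 / (61.6 + 28.2) = 0.8919 d⁻¹.
Then 1/θ_c = μ − k_d = 0.8919 − 0.0470 = 0.8449 d⁻¹, giving θ_c = 1.184 d.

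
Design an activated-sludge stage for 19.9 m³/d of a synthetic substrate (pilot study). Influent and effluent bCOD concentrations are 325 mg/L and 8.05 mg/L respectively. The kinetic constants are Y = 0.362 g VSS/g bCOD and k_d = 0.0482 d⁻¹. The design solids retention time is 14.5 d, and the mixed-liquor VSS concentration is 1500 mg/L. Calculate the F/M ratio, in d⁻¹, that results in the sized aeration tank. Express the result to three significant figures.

F/M ≈ 0.332 d⁻¹

Steady-state biomass mass balance: V·X·(1 + k_d·θ_c) = Y·Q·(S₀ − S)·θ_c, so V = 0.362 × 19.9 × (325 − 8.05) × 14.5 / [1500 × (1 + 0.0482 × 14.5)] = 3.31×10^4 / 2548 = 12.99 m³.
Food-to-microorganism ratio F/M = Q S₀ / (V X) = 19.9 × 325 / (12.99 × 1500) = 0.3319 d⁻¹.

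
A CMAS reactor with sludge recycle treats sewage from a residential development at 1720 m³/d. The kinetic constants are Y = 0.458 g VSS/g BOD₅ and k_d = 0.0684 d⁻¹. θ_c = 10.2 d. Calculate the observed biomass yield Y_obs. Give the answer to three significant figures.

The observed yield is Y_obs = Y/(1 + k_d·θ_c) = 0.458 / (1 + 0.0684 × 10.2) = 0.458 / 1.698 = 0.2698 g VSS per g BOD₅ removed.

Y_obs ≈ 0.270 g VSS/g BOD₅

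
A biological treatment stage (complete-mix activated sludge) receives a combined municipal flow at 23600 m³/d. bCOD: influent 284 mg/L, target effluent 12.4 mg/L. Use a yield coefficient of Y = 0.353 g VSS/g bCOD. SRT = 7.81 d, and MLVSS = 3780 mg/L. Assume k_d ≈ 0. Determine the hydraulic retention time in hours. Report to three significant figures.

τ ≈ 4.75 h

With k_d = 0 the design equation reduces to V = Y Q (S₀−S) θ_c / X = 0.353 × 23600 × (284 − 12.4) × 7.81 / 3780 = 4675 m³.
Hydraulic retention time τ = V/Q = 4675 / 23600 = 0.1981 d = 4.754 h.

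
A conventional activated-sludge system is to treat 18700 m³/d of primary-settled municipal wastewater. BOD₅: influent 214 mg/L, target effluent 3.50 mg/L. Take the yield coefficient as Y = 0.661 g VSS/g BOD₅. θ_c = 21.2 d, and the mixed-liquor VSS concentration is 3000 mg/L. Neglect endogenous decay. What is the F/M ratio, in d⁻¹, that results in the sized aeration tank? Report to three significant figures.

F/M ≈ 0.0725 d⁻¹

With k_d = 0 the design equation reduces to V = Y Q (S₀−S) θ_c / X = 0.661 × 18700 × (214 − 3.50) × 21.2 / 3000 = 18387 m³.
F/M = Q·S₀ / (V·X) = 18700 × 214 / (18387 × 3000) = 0.07255 g BOD₅·(g VSS·d)⁻¹.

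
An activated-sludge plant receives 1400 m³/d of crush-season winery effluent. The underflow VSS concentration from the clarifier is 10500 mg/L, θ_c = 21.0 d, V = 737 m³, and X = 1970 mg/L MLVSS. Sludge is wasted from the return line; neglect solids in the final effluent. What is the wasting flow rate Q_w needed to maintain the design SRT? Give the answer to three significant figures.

θ_c = V·X/(Q_w·X_r) when wasting from the recycle, so Q_w = V·X/(θ_c·X_r) = 737.0 × 1970 / (21.0 × 10500) = 6.585 m³/d.

Q_w ≈ 6.58 m³/d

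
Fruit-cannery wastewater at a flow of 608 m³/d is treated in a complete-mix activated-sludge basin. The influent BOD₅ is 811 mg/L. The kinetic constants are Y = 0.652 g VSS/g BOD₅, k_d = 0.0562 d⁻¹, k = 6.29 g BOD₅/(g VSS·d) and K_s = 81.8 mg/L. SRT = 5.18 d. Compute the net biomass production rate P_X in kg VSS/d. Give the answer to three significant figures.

P_X ≈ 247 kg VSS/d

Effluent substrate depends only on kinetics and SRT: S = K_s(1 + k_d θ_c) / [θ_c(Yk − k_d) − 1] = 81.8 × (1 + 0.0562 × 5.18) / [5.18 × (0.652 × 6.29 − 0.0562) − 1] = 105.6 / 19.95 = 5.293 mg/L.
The observed yield is Y_obs = Y/(1 + k_d·θ_c) = 0.652 / (1 + 0.0562 × 5.18) = 0.652 / 1.291 = 0.5050 g VSS per g BOD₅ removed.
Q·(S₀ − S) = 608 × (811 − 5.29) × 10⁻³ = 489.9 kg/d removed.
P_X = Y_obs · Q(S₀ − S) = 0.5050 × 489.9 = 247.4 kg VSS/d.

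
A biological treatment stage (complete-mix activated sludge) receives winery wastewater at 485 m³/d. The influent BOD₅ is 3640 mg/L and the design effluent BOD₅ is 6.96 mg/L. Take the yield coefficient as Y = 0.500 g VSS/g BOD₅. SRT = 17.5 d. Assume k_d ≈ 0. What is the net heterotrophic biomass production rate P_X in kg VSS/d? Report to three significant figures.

No decay correction is needed, so Y_obs = Y = 0.500.
Mass of BOD₅ removed per day: Q(S₀ − S) = 485 × 3633 g/m³ = 1762 kg/d.
So the net sludge growth is P_X = 0.5000 × 1762 = 881.0 kg VSS/d.

P_X ≈ 881 kg VSS/d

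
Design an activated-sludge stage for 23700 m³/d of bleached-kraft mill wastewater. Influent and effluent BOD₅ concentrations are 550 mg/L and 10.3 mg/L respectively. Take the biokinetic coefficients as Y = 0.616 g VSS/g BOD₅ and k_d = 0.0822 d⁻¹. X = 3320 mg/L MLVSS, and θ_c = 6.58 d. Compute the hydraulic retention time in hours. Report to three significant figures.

τ ≈ 10.3 h

From the SRT design equation V = Y Q (S₀−S) θ_c / [X (1 + k_d θ_c)] = 0.616 × 23700 × (550 − 10.3) × 6.58 / [3320 × (1 + 0.0822 × 6.58)] = 5.18×10^7 / 5116 = 10134 m³.
HRT = V/Q = 10134 m³ / 23700 m³·d⁻¹ = 0.4276 d × 24 = 10.26 h.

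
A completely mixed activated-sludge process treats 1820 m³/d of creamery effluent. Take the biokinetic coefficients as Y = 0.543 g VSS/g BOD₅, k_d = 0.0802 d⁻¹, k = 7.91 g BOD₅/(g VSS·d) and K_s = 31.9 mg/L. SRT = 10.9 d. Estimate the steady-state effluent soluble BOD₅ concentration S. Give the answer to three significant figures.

From the Monod/SRT balance for a CMAS, S = K_s·(1+k_d θ_c)/[θ_c·(Y k − k_d) − 1] = 31.9 × (1 + 0.0802 × 10.9) / [10.9 × (0.543 × 7.91 − 0.0802) − 1] = 59.79 / 44.94 = 1.330 mg/L.

S ≈ 1.33 mg/L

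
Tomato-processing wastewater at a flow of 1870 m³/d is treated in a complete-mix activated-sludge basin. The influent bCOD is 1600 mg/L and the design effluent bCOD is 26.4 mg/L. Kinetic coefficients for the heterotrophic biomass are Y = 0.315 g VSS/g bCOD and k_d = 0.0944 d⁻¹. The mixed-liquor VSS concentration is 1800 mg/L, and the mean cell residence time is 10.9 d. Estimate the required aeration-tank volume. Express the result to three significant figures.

Rearranging the biomass balance for a CMAS with decay, V = Y·Q·ΔS·θ_c / [X·(1+k_d θ_c)] = 0.315 × 1870 × (1600 − 26.4) × 10.9 / [1800 × (1 + 0.0944 × 10.9)] = 1.01×10^7 / 3652 = 2766 m³.

V ≈ 2770 m³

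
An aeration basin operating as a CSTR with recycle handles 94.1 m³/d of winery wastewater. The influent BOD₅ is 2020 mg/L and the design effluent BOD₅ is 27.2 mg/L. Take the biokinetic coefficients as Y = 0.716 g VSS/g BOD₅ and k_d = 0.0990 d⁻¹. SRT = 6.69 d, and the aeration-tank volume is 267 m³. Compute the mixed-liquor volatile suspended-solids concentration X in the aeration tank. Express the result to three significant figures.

X ≈ 2020 mg/L

X = Y·Q·ΔS·θ_c / [V·(1 + k_d θ_c)] = 0.716 × 94.1 × (2020 − 27.2) × 6.69 / [267 × (1 + 0.0990 × 6.69)] = 2024 mg/L.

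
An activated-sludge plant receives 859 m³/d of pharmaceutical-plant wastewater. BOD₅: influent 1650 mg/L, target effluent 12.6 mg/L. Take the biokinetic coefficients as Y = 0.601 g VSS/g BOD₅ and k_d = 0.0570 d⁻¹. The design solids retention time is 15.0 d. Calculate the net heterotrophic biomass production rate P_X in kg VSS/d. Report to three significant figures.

P_X ≈ 456 kg VSS/d

Observed yield with endogenous decay: Y_obs = Y / (1 + k_d·θ_c) = 0.601 / (1 + 0.0570 × 15.0) = 0.601 / 1.855 = 0.3240 g VSS/g BOD₅.
Mass of BOD₅ removed per day: Q(S₀ − S) = 859 × 1637 g/m³ = 1407 kg/d.
So the net sludge growth is P_X = 0.3240 × 1407 = 455.7 kg VSS/d.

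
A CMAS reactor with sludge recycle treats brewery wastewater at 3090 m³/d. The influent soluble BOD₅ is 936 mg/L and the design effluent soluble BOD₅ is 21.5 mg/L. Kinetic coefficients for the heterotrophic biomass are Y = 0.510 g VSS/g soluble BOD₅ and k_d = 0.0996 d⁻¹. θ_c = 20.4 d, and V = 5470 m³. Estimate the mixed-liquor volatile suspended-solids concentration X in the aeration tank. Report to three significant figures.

X ≈ 1770 mg/L

X = Y·Q·ΔS·θ_c / [V·(1 + k_d θ_c)] = 0.510 × 3090 × (936 − 21.5) × 20.4 / [5470 × (1 + 0.0996 × 20.4)] = 1773 mg/L.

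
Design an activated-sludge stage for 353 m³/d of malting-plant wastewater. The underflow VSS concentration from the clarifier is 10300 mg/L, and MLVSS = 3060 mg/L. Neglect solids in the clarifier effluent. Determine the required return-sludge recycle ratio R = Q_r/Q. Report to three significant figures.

Mass balance around the secondary clarifier (neglecting effluent solids): R = X / (X_r − X) = 3060 / (10300 − 3060) = 0.4227.

R ≈ 0.423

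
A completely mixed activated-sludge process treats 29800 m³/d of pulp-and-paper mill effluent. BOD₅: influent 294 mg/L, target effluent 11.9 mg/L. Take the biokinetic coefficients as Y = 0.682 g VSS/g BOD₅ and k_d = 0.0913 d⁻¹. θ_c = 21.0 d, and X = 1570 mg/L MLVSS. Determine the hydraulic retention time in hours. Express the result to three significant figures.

Rearranging the biomass balance for a CMAS with decay, V = Y·Q·ΔS·θ_c / [X·(1+k_d θ_c)] = 0.682 × 29800 × (294 − 11.9) × 21.0 / [1570 × (1 + 0.0913 × 21.0)] = 1.2×10^8 / 4580 = 26287 m³.
Hydraulic retention time τ = V/Q = 26287 / 29800 = 0.8821 d = 21.17 h.

τ ≈ 21.2 h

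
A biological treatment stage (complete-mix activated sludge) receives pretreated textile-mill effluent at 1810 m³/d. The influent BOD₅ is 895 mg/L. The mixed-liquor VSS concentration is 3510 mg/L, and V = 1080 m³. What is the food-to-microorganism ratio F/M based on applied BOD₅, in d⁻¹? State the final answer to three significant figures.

F/M = Q·S₀ / (V·X) = 1810 × 895 / (1080 × 3510) = 0.4273 g BOD₅·(g VSS·d)⁻¹.

F/M ≈ 0.427 d⁻¹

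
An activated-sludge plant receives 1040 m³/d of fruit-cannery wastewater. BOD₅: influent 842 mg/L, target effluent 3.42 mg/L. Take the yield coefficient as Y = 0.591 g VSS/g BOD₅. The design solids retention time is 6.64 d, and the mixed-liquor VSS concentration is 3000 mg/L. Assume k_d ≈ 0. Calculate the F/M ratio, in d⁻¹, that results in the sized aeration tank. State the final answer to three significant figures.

V·X = Y·Q·ΔS·θ_c gives V = 0.591 × 1040 × (842 − 3.42) × 6.64 / 3000 = 1141 m³.
F/M = applied load / biomass = Q·S₀/(V·X) = 1040 × 842 / (1141 × 3000) = 0.2559 d⁻¹.

F/M ≈ 0.256 d⁻¹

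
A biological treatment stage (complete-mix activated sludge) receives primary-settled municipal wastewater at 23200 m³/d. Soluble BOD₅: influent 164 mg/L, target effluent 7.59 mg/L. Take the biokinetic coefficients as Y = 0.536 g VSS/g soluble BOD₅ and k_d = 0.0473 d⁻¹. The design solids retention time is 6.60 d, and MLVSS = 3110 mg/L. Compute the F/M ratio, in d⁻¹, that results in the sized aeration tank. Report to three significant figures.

Rearranging the biomass balance for a CMAS with decay, V = Y·Q·ΔS·θ_c / [X·(1+k_d θ_c)] = 0.536 × 23200 × (164 − 7.59) × 6.60 / [3110 × (1 + 0.0473 × 6.60)] = 1.28×10^7 / 4081 = 3146 m³.
Food-to-microorganism ratio F/M = Q S₀ / (V X) = 23200 × 164 / (3146 × 3110) = 0.3889 d⁻¹.

F/M ≈ 0.389 d⁻¹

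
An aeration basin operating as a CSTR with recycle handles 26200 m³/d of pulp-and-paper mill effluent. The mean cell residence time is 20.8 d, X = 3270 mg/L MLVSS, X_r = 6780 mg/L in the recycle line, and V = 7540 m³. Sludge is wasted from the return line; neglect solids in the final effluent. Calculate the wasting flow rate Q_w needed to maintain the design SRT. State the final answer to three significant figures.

Q_w = (V·X)/(θ_c X_r) = 7540 × 3270 / (20.8 × 6780) = 174.8 m³/d.

Q_w ≈ 175 m³/d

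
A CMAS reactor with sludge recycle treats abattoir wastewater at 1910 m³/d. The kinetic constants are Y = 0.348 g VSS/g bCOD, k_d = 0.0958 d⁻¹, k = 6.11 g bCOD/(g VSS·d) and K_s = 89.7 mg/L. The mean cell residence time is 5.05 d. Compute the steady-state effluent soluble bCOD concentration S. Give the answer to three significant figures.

For a completely mixed reactor with recycle the Lawrence–McCarty relation gives S = K_s·(1 + k_d·θ_c) / [θ_c·(Y·k − k_d) − 1] = 89.7 × (1 + 0.0958 × 5.05) / [5.05 × (0.348 × 6.11 − 0.0958) − 1] = 133.1 / 9.254 = 14.38 mg/L.

S ≈ 14.4 mg/L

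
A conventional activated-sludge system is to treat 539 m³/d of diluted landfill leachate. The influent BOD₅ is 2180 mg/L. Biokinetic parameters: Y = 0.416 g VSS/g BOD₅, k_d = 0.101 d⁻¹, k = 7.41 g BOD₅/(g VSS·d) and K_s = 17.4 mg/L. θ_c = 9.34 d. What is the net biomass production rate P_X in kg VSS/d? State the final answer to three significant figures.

Effluent substrate depends only on kinetics and SRT: S = K_s(1 + k_d θ_c) / [θ_c(Yk − k_d) − 1] = 17.4 × (1 + 0.101 × 9.34) / [9.34 × (0.416 × 7.41 − 0.101) − 1] = 33.81 / 26.85 = 1.259 mg/L.
The observed yield is Y_obs = Y/(1 + k_d·θ_c) = 0.416 / (1 + 0.101 × 9.34) = 0.416 / 1.943 = 0.2141 g VSS per g BOD₅ removed.
Substrate removed = Q·(S₀ − S) = 539 m³/d × (2180 − 1.26) g/m³ = 1.17×10^6 g/d = 1174 kg/d.
P_X = Y_obs · Q(S₀ − S) = 0.2141 × 1174 = 251.4 kg VSS/d.

P_X ≈ 251 kg VSS/d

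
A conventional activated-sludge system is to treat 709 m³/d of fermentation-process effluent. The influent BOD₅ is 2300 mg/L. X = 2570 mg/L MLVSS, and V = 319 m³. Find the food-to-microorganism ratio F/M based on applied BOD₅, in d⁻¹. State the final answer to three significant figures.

F/M = Q·S₀ / (V·X) = 709 × 2300 / (319.0 × 2570) = 1.989 g BOD₅·(g VSS·d)⁻¹.

F/M ≈ 1.99 d⁻¹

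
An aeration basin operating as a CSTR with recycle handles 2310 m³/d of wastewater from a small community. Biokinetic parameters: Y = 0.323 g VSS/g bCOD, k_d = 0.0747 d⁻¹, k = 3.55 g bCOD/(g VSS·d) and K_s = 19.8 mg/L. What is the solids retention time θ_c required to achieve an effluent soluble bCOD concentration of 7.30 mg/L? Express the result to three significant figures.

Specific growth rate at S = 7.30 mg/L: μ = YkS/(K_s+S) = 0.323·3.55·7.30/(19.8+7.30) = 0.3089 d⁻¹.
Then 1/θ_c = μ − k_d = 0.3089 − 0.0747 = 0.2342 d⁻¹, giving θ_c = 4.270 d.

θ_c ≈ 4.27 d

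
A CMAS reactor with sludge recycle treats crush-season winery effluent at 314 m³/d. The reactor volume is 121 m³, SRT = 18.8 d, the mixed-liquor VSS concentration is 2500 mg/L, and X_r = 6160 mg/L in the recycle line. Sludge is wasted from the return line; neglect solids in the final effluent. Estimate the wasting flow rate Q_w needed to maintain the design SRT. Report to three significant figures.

θ_c = V·X/(Q_w·X_r) when wasting from the recycle, so Q_w = V·X/(θ_c·X_r) = 121.0 × 2500 / (18.8 × 6160) = 2.612 m³/d.

Q_w ≈ 2.61 m³/d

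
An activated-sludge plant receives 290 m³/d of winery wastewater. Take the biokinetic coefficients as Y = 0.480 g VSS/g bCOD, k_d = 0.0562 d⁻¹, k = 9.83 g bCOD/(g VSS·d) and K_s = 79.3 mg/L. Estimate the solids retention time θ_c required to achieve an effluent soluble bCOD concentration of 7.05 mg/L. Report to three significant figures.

θ_c ≈ 3.04 d

Specific growth rate at S = 7.05 mg/L: μ = YkS/(K_s+S) = 0.480·9.83·7.05/(79.3+7.05) = 0.3852 d⁻¹.
Then 1/θ_c = μ − k_d = 0.3852 − 0.0562 = 0.3290 d⁻¹, giving θ_c = 3.039 d.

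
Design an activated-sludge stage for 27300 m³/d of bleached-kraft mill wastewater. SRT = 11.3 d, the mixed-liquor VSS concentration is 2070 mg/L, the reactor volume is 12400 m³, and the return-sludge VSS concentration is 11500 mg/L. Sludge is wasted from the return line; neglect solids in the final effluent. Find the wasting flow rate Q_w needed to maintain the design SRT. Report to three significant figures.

Q_w ≈ 198 m³/d

Q_w = (V·X)/(θ_c X_r) = 12400 × 2070 / (11.3 × 11500) = 197.5 m³/d.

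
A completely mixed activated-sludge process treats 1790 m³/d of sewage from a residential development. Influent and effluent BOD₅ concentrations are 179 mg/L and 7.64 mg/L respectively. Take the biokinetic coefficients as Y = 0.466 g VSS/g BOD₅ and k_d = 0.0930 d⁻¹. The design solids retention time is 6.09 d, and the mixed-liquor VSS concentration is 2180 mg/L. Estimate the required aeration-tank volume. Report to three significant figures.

V ≈ 255 m³

From the SRT design equation V = Y Q (S₀−S) θ_c / [X (1 + k_d θ_c)] = 0.466 × 1790 × (179 − 7.64) × 6.09 / [2180 × (1 + 0.0930 × 6.09)] = 8.7×10^5 / 3415 = 254.9 m³.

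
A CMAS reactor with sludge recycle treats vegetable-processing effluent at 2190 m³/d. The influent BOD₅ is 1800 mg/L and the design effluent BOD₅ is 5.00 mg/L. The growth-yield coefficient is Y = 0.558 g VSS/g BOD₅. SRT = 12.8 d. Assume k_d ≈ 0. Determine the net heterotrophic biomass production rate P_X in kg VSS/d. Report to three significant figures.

Since k_d ≈ 0, Y_obs = Y = 0.558 g VSS/g BOD₅.
Q·(S₀ − S) = 2190 × (1800 − 5.00) × 10⁻³ = 3931 kg/d removed.
P_X = Y_obs · Q(S₀ − S) = 0.5580 × 3931 = 2194 kg VSS/d.

P_X ≈ 2190 kg VSS/d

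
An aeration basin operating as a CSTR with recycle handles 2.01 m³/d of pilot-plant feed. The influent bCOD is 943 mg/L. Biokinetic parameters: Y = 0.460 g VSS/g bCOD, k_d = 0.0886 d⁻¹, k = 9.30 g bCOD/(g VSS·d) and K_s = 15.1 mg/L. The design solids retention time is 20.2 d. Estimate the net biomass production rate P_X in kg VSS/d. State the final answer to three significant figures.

P_X ≈ 0.312 kg VSS/d

Effluent substrate depends only on kinetics and SRT: S = K_s(1 + k_d θ_c) / [θ_c(Yk − k_d) − 1] = 15.1 × (1 + 0.0886 × 20.2) / [20.2 × (0.460 × 9.30 − 0.0886) − 1] = 42.12 / 83.63 = 0.5037 mg/L.
Y_obs = Y / (1 + k_d θ_c) = 0.460 / (1 + 0.0886 × 20.2) = 0.460 / 2.790 = 0.1649.
Substrate removed = Q·(S₀ − S) = 2.01 m³/d × (943 − 0.504) g/m³ = 1.89×10^3 g/d = 1.894 kg/d.
Net biomass production P_X = Y_obs × Q·(S₀ − S) = 0.1649 × 1.894 = 0.3124 kg VSS/d.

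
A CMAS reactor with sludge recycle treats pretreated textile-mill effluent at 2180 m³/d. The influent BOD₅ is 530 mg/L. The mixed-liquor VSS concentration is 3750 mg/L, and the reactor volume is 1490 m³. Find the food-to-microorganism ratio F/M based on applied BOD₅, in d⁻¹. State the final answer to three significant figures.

F/M ≈ 0.207 d⁻¹

F/M = Q·S₀ / (V·X) = 2180 × 530 / (1490 × 3750) = 0.2068 g BOD₅·(g VSS·d)⁻¹.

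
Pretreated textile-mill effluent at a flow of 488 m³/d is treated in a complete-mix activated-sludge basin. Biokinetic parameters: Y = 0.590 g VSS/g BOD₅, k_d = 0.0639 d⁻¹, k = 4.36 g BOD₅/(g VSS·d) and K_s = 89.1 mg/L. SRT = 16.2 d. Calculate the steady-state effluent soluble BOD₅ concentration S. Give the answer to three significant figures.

Effluent substrate depends only on kinetics and SRT: S = K_s(1 + k_d θ_c) / [θ_c(Yk − k_d) − 1] = 89.1 × (1 + 0.0639 × 16.2) / [16.2 × (0.590 × 4.36 − 0.0639) − 1] = 181.3 / 39.64 = 4.575 mg/L.

S ≈ 4.57 mg/L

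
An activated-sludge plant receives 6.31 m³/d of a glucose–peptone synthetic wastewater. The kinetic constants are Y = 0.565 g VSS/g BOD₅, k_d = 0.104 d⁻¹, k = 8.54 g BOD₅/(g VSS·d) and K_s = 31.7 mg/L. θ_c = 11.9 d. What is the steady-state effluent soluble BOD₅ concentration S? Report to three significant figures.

From the Monod/SRT balance for a CMAS, S = K_s·(1+k_d θ_c)/[θ_c·(Y k − k_d) − 1] = 31.7 × (1 + 0.104 × 11.9) / [11.9 × (0.565 × 8.54 − 0.104) − 1] = 70.93 / 55.18 = 1.285 mg/L.

S ≈ 1.29 mg/L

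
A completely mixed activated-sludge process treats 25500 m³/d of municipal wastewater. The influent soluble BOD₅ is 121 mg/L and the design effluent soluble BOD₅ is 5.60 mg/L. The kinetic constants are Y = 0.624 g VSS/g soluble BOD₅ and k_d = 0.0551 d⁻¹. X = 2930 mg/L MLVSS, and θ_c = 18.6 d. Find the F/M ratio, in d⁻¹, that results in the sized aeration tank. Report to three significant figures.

F/M ≈ 0.183 d⁻¹

From the SRT design equation V = Y Q (S₀−S) θ_c / [X (1 + k_d θ_c)] = 0.624 × 25500 × (121 − 5.60) × 18.6 / [2930 × (1 + 0.0551 × 18.6)] = 3.42×10^7 / 5933 = 5757 m³.
F/M = applied load / biomass = Q·S₀/(V·X) = 25500 × 121 / (5757 × 2930) = 0.1829 d⁻¹.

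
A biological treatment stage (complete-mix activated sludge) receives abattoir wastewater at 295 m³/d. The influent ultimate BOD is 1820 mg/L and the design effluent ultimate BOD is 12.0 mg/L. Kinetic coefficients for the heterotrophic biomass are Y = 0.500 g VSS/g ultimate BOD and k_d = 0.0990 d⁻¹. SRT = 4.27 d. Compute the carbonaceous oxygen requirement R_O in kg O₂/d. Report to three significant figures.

R_O ≈ 267 kg O₂/d

Y_obs = Y / (1 + k_d θ_c) = 0.500 / (1 + 0.0990 × 4.27) = 0.500 / 1.423 = 0.3514.
Q·(S₀ − S) = 295 × (1820 − 12.0) × 10⁻³ = 533.4 kg/d removed.
Net sludge production P_X = 0.3514 × 533.4 = 187.4 kg VSS/d.
R_O = Q·ΔS − 1.42 P_X = 533.4 − 266.2 = 267.2 kg O₂/d.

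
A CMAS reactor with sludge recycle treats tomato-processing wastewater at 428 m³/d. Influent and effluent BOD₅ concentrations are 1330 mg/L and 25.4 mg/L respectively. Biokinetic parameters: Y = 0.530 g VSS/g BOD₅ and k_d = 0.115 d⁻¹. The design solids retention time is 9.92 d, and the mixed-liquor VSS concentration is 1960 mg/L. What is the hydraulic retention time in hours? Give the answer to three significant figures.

Steady-state biomass mass balance: V·X·(1 + k_d·θ_c) = Y·Q·(S₀ − S)·θ_c, so V = 0.530 × 428 × (1330 − 25.4) × 9.92 / [1960 × (1 + 0.115 × 9.92)] = 2.94×10^6 / 4196 = 699.6 m³.
Hydraulic retention time τ = V/Q = 699.6 / 428 = 1.635 d = 39.23 h.

τ ≈ 39.2 h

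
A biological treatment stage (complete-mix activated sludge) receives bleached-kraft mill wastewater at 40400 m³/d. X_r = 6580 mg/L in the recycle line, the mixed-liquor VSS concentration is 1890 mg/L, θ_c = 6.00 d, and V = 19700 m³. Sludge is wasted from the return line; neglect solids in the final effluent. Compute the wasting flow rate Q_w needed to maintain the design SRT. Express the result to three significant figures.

Q_w ≈ 943 m³/d

Q_w = (V·X)/(θ_c X_r) = 19700 × 1890 / (6.00 × 6580) = 943.1 m³/d.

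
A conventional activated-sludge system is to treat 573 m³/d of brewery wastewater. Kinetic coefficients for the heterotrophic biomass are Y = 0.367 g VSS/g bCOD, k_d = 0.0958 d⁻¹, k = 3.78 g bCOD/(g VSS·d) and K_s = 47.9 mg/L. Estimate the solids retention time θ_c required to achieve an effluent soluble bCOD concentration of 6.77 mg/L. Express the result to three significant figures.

θ_c ≈ 13.2 d

At the target effluent, Y k S/(K_s+S) = 0.367×3.78×6.77/54.67 = 0.1718 d⁻¹.
1/θ_c = 0.1718 − 0.0958 = 0.07599 d⁻¹, so θ_c = 13.16 d.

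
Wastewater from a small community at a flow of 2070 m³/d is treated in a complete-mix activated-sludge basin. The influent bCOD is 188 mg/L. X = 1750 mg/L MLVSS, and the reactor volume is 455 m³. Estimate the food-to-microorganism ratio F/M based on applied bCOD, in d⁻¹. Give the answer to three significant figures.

Food-to-microorganism ratio F/M = Q S₀ / (V X) = 2070 × 188 / (455.0 × 1750) = 0.4887 d⁻¹.

F/M ≈ 0.489 d⁻¹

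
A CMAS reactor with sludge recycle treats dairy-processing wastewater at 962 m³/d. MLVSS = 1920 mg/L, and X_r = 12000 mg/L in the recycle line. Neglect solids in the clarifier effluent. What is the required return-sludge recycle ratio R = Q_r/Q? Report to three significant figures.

R ≈ 0.190

R = Q_r/Q = X/(X_r − X) = 1920 / (12000 − 1920) = 0.1905.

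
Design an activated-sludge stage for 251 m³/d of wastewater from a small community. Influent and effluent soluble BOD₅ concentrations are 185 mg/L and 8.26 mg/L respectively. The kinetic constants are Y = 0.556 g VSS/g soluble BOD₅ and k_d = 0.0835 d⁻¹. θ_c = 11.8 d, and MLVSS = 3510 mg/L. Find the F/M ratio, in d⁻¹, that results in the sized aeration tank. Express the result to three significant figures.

F/M ≈ 0.317 d⁻¹

Steady-state biomass mass balance: V·X·(1 + k_d·θ_c) = Y·Q·(S₀ − S)·θ_c, so V = 0.556 × 251 × (185 − 8.26) × 11.8 / [3510 × (1 + 0.0835 × 11.8)] = 2.91×10^5 / 6968 = 41.77 m³.
F/M = applied load / biomass = Q·S₀/(V·X) = 251 × 185 / (41.77 × 3510) = 0.3167 d⁻¹.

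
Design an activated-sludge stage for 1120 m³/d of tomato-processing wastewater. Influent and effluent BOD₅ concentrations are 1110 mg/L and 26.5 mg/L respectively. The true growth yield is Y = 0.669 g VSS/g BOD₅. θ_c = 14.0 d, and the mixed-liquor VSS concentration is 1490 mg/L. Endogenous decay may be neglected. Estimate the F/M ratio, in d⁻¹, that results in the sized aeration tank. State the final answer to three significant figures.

With k_d = 0 the design equation reduces to V = Y Q (S₀−S) θ_c / X = 0.669 × 1120 × (1110 − 26.5) × 14.0 / 1490 = 7628 m³.
F/M = applied load / biomass = Q·S₀/(V·X) = 1120 × 1110 / (7628 × 1490) = 0.1094 d⁻¹.

F/M ≈ 0.109 d⁻¹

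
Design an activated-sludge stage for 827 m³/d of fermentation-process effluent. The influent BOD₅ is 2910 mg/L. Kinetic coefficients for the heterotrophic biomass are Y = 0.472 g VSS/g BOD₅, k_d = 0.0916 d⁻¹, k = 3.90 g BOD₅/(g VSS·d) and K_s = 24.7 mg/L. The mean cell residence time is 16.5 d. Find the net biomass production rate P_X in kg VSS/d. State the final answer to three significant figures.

P_X ≈ 452 kg VSS/d

Effluent substrate depends only on kinetics and SRT: S = K_s(1 + k_d θ_c) / [θ_c(Yk − k_d) − 1] = 24.7 × (1 + 0.0916 × 16.5) / [16.5 × (0.472 × 3.90 − 0.0916) − 1] = 62.03 / 27.86 = 2.226 mg/L.
Correct the yield for decay: Y_obs = Y/(1 + k_d θ_c) = 0.472 / (1 + 0.0916 × 16.5) = 0.472 / 2.511 = 0.1879.
ΔS = 2910 − 2.23 = 2908 mg/L, so the substrate removal rate is 827 × 2908/1000 = 2405 kg BOD₅/d.
Biomass produced: P_X = Y_obs·Q·ΔS = 0.1879 × 2405 ≈ 452.0 kg VSS/d.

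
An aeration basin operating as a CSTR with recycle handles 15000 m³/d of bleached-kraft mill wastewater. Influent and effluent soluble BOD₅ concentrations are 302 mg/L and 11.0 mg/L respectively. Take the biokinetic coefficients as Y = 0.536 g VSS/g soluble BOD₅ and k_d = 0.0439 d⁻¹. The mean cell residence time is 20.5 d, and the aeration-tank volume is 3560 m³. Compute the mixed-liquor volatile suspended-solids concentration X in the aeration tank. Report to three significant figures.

From V·X·(1 + k_d·θ_c) = Y·Q·(S₀ − S)·θ_c: X = 0.536 × 15000 × (302 − 11.0) × 20.5 / [3560 × (1 + 0.0439 × 20.5)] = 7091 mg/L.

X ≈ 7090 mg/L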